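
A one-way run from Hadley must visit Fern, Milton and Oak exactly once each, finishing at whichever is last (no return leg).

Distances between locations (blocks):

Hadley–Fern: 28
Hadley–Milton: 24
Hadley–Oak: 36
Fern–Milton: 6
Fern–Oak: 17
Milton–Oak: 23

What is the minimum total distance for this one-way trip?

Shortest open route: 47 blocks.

There are 3! = 6 possible orderings.
Hadley→Fern→Milton→Oak: 28+6+23 = 57
Hadley→Fern→Oak→Milton: 28+17+23 = 68
Hadley→Milton→Fern→Oak: 24+6+17 = 47
Hadley→Milton→Oak→Fern: 24+23+17 = 64
Hadley→Oak→Fern→Milton: 36+17+6 = 59
Hadley→Oak→Milton→Fern: 36+23+6 = 65
The minimum is 47.
One shortest path: Hadley → Milton → Fern → Oak.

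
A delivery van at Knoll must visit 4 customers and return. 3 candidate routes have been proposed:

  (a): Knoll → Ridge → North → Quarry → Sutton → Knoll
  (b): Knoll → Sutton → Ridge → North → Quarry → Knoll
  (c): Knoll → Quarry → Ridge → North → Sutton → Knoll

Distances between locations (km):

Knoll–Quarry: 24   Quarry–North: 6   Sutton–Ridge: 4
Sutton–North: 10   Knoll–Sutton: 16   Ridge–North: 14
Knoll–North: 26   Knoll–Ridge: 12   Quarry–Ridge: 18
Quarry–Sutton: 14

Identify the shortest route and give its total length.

62 km — (a) is the shortest.

(a): 12 + 14 + 6 + 14 + 16 = 62
(b): 16 + 4 + 14 + 6 + 24 = 64
(c): 24 + 18 + 14 + 10 + 16 = 82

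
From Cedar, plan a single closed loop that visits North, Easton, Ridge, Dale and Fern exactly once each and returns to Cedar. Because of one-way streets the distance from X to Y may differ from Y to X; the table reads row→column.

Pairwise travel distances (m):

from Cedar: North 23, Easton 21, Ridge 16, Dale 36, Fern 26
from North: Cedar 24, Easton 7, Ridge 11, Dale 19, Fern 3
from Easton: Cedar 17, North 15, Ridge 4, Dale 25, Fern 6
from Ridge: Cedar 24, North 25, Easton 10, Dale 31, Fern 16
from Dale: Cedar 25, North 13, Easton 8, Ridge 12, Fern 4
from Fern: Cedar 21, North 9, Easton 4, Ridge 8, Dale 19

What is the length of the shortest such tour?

Cedar-North-Easton-Ridge-Dale-Fern-Cedar: 23+7+4+31+4+21 = 90
Cedar-North-Easton-Ridge-Fern-Dale-Cedar: 23+7+4+16+19+25 = 94
Cedar-North-Easton-Dale-Ridge-Fern-Cedar: 23+7+25+12+16+21 = 104
Cedar-North-Easton-Dale-Fern-Ridge-Cedar: 23+7+25+4+8+24 = 91
Cedar-North-Easton-Fern-Ridge-Dale-Cedar: 23+7+6+8+31+25 = 100
Cedar-North-Easton-Fern-Dale-Ridge-Cedar: 23+7+6+19+12+24 = 91
Cedar-North-Ridge-Easton-Dale-Fern-Cedar: 23+11+10+25+4+21 = 94
Cedar-North-Ridge-Easton-Fern-Dale-Cedar: 23+11+10+6+19+25 = 94
Cedar-North-Ridge-Dale-Easton-Fern-Cedar: 23+11+31+8+6+21 = 100
Cedar-North-Ridge-Dale-Fern-Easton-Cedar: 23+11+31+4+4+17 = 90
Cedar-North-Ridge-Fern-Easton-Dale-Cedar: 23+11+16+4+25+25 = 104
Cedar-North-Ridge-Fern-Dale-Easton-Cedar: 23+11+16+19+8+17 = 94
Cedar-North-Dale-Easton-Ridge-Fern-Cedar: 23+19+8+4+16+21 = 91
Cedar-North-Dale-Easton-Fern-Ridge-Cedar: 23+19+8+6+8+24 = 88
… (106 more)
Cedar-North-Dale-Fern-Easton-Ridge-Cedar: 23+19+4+4+4+24 = 78  ← best
The minimum is 78.
One optimal route: Cedar → North → Dale → Fern → Easton → Ridge → Cedar.

Shortest round trip = 78 m.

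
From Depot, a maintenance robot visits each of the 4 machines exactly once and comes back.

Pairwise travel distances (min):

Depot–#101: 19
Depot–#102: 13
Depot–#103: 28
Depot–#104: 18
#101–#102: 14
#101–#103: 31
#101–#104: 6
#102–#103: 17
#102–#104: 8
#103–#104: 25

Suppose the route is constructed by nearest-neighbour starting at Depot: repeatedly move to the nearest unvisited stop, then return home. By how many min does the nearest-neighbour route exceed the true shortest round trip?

Depot: #102=13, #104=18, #101=19, #103=28 ⇒ #102
#102: #104=8, #101=14, #103=17 ⇒ #104
#104: #101=6, #103=25 ⇒ #101
#101: #103=31 ⇒ #103
NN route Depot → #102 → #104 → #101 → #103 → Depot costs 86.
Optimal: Depot → #101 → #104 → #102 → #103 → Depot costs 78 (by enumerating all 12 distinct tours).
Excess = 86 − 78 = 8.

8 min longer than the optimal tour.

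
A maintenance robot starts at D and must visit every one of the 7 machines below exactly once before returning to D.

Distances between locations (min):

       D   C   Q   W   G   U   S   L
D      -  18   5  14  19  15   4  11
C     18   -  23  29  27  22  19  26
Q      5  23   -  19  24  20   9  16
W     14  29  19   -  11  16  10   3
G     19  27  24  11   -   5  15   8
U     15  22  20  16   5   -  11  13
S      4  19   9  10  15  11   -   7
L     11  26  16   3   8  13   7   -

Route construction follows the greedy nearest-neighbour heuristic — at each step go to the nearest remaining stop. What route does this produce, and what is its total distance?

Nearest-neighbour total = 91 min; route D → S → L → W → G → U → Q → C → D.

D → [S:4 / Q:5 / L:11 / W:14 / U:15 / C:18 / G:19] → S (4)
S → [L:7 / Q:9 / W:10 / U:11 / G:15 / C:19] → L (7)
L → [W:3 / G:8 / U:13 / Q:16 / C:26] → W (3)
W → [G:11 / U:16 / Q:19 / C:29] → G (11)
G → [U:5 / Q:24 / C:27] → U (5)
U → [Q:20 / C:22] → Q (20)
Q → [C:23] → C (23)
Return C→D: 18.
Total = 4 + 7 + 3 + 11 + 5 + 20 + 23 + 18 = 91.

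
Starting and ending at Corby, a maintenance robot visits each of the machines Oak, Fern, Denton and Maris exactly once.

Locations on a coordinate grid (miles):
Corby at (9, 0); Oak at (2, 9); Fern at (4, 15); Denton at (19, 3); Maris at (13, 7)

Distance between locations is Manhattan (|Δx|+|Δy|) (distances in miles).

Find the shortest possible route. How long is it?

64 miles — the shortest possible round trip.

With 4 stops there are 4!/2 = 12 distinct round trips (a route and its reverse cost the same).
Corby → Oak → Fern → Denton → Maris → Corby: 16+8+27+10+11 = 72
Corby → Oak → Fern → Maris → Denton → Corby: 16+8+17+10+13 = 64
Corby → Oak → Denton → Fern → Maris → Corby: 16+23+27+17+11 = 94
Corby → Oak → Denton → Maris → Fern → Corby: 16+23+10+17+20 = 86
Corby → Oak → Maris → Fern → Denton → Corby: 16+13+17+27+13 = 86
Corby → Oak → Maris → Denton → Fern → Corby: 16+13+10+27+20 = 86
Corby → Fern → Oak → Denton → Maris → Corby: 20+8+23+10+11 = 72
Corby → Fern → Oak → Maris → Denton → Corby: 20+8+13+10+13 = 64
Corby → Fern → Denton → Oak → Maris → Corby: 20+27+23+13+11 = 94
Corby → Fern → Maris → Oak → Denton → Corby: 20+17+13+23+13 = 86
Corby → Denton → Oak → Fern → Maris → Corby: 13+23+8+17+11 = 72
Corby → Denton → Fern → Oak → Maris → Corby: 13+27+8+13+11 = 72
The minimum is 64.
One optimal route: Corby → Oak → Fern → Maris → Denton → Corby (or its reverse).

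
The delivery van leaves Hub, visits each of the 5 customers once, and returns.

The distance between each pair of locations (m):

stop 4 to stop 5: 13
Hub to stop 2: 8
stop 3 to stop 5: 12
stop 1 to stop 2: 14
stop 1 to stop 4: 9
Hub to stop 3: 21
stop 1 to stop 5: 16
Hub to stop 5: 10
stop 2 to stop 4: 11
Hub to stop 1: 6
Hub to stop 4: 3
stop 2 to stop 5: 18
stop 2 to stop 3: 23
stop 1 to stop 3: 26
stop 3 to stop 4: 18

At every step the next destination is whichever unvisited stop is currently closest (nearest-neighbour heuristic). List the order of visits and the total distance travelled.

Hub → [stop 4:3 / stop 1:6 / stop 2:8 / stop 5:10 / stop 3:21] → stop 4 (3)
stop 4 → [stop 1:9 / stop 2:11 / stop 5:13 / stop 3:18] → stop 1 (9)
stop 1 → [stop 2:14 / stop 5:16 / stop 3:26] → stop 2 (14)
stop 2 → [stop 5:18 / stop 3:23] → stop 5 (18)
stop 5 → [stop 3:12] → stop 3 (12)
Return stop 3→Hub: 21.
Total = 3 + 9 + 14 + 18 + 12 + 21 = 77.

77 m along Hub → stop 4 → stop 1 → stop 2 → stop 5 → stop 3 → Hub.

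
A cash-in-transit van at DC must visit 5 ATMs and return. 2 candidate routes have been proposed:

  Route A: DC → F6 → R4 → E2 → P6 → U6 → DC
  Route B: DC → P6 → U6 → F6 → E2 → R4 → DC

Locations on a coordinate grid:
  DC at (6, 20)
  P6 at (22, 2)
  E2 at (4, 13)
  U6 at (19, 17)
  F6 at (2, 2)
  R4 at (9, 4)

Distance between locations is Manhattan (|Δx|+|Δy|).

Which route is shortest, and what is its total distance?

Shortest is Route A, total 108.

Route A: 22 + 9 + 14 + 29 + 18 + 16 = 108
Route B: 34 + 18 + 32 + 13 + 14 + 19 = 130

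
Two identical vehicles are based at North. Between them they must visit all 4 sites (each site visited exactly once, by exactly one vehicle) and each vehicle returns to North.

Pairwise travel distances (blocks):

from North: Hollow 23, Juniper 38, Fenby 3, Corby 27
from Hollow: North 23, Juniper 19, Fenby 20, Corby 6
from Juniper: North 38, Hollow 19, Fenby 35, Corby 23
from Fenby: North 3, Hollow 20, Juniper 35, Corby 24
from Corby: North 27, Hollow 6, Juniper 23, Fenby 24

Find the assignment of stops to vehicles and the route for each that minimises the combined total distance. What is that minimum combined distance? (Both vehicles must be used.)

Try each way of splitting the stops between the two vehicles (each non-empty) and, for each split, find the best tour for each vehicle:
  {Hollow} + {Juniper, Fenby, Corby}: 46 + 88 = 134
  {Juniper} + {Hollow, Fenby, Corby}: 76 + 56 = 132
  {Hollow, Juniper} + {Fenby, Corby}: 80 + 54 = 134
  {Fenby} + {Hollow, Juniper, Corby}: 6 + 90 = 96
  {Hollow, Fenby} + {Juniper, Corby}: 46 + 88 = 134
  {Juniper, Fenby} + {Hollow, Corby}: 76 + 56 = 132
  … (7 splits in total)
Best: vehicle 1 North → Fenby → North = 6; vehicle 2 North → Hollow → Corby → Juniper → North = 90; combined 96.

Minimum combined distance: 96 blocks.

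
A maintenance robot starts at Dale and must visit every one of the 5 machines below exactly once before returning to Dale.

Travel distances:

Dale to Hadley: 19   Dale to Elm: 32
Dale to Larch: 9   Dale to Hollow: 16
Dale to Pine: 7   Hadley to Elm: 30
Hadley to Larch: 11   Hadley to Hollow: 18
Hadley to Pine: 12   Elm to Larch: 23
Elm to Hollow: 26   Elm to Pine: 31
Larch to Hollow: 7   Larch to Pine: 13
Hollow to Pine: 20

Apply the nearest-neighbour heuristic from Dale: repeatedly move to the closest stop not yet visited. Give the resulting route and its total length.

95 along Dale → Pine → Hadley → Larch → Hollow → Elm → Dale.

Dale → [Pine:7 / Larch:9 / Hollow:16 / Hadley:19 / Elm:32] → Pine (7)
Pine → [Hadley:12 / Larch:13 / Hollow:20 / Elm:31] → Hadley (12)
Hadley → [Larch:11 / Hollow:18 / Elm:30] → Larch (11)
Larch → [Hollow:7 / Elm:23] → Hollow (7)
Hollow → [Elm:26] → Elm (26)
Return Elm→Dale: 32.
Total = 7 + 12 + 11 + 7 + 26 + 32 = 95.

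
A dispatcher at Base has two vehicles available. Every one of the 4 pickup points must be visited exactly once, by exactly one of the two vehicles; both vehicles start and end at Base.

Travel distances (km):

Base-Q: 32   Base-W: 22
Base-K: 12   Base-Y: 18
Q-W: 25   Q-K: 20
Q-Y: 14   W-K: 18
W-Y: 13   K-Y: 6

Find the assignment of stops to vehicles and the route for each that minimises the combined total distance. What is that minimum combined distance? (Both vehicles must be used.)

103 km — the smallest possible combined total.

Try each way of splitting the stops between the two vehicles (each non-empty) and, for each split, find the best tour for each vehicle:
  {Q} + {W, K, Y}: 64 + 53 = 117
  {W} + {Q, K, Y}: 44 + 64 = 108
  {Q, W} + {K, Y}: 79 + 36 = 115
  {K} + {Q, W, Y}: 24 + 79 = 103
  {Q, K} + {W, Y}: 64 + 53 = 117
  {W, K} + {Q, Y}: 52 + 64 = 116
  … (7 splits in total)
Best: vehicle 1 Base → K → Base = 24; vehicle 2 Base → W → Q → Y → Base = 79; combined 103.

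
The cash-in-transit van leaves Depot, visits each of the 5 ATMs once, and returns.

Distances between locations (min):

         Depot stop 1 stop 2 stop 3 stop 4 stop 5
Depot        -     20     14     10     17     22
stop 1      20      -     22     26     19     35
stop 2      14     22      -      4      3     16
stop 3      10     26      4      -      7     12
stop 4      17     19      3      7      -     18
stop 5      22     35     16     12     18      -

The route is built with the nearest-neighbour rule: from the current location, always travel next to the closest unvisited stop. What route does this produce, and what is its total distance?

Depot → [stop 3:10 / stop 2:14 / stop 4:17 / stop 1:20 / stop 5:22] → stop 3 (10)
stop 3 → [stop 2:4 / stop 4:7 / stop 5:12 / stop 1:26] → stop 2 (4)
stop 2 → [stop 4:3 / stop 5:16 / stop 1:22] → stop 4 (3)
stop 4 → [stop 5:18 / stop 1:19] → stop 5 (18)
stop 5 → [stop 1:35] → stop 1 (35)
Return stop 1→Depot: 20.
Total = 10 + 4 + 3 + 18 + 35 + 20 = 90.

Total distance 90 min via the nearest-neighbour route Depot → stop 3 → stop 2 → stop 4 → stop 5 → stop 1 → Depot.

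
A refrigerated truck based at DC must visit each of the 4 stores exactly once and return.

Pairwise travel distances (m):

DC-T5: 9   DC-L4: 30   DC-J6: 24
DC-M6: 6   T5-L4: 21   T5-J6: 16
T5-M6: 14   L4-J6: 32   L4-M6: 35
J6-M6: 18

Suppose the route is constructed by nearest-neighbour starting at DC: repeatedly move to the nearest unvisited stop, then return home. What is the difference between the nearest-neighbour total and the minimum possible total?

The nearest-neighbour route is 12 m longer than optimal.

DC: M6=6, T5=9, J6=24, L4=30 ⇒ M6
M6: T5=14, J6=18, L4=35 ⇒ T5
T5: J6=16, L4=21 ⇒ J6
J6: L4=32 ⇒ L4
NN route DC → M6 → T5 → J6 → L4 → DC costs 98.
Optimal: DC → T5 → L4 → J6 → M6 → DC costs 86 (by enumerating all 12 distinct tours).
Excess = 98 − 86 = 12.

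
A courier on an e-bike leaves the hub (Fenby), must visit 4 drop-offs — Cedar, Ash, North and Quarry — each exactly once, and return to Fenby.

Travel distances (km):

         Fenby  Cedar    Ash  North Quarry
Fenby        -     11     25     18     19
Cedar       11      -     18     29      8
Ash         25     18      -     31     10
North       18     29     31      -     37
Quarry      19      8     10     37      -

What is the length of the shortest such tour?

78 km — the shortest possible round trip.

There are 12 distinct closed tours to check (reversals are equivalent).
Fenby→Cedar→Ash→North→Quarry→Fenby: 11+18+31+37+19 = 116
Fenby→Cedar→Ash→Quarry→North→Fenby: 11+18+10+37+18 = 94
Fenby→Cedar→North→Ash→Quarry→Fenby: 11+29+31+10+19 = 100
Fenby→Cedar→North→Quarry→Ash→Fenby: 11+29+37+10+25 = 112
Fenby→Cedar→Quarry→Ash→North→Fenby: 11+8+10+31+18 = 78
Fenby→Cedar→Quarry→North→Ash→Fenby: 11+8+37+31+25 = 112
Fenby→Ash→Cedar→North→Quarry→Fenby: 25+18+29+37+19 = 128
Fenby→Ash→Cedar→Quarry→North→Fenby: 25+18+8+37+18 = 106
Fenby→Ash→North→Cedar→Quarry→Fenby: 25+31+29+8+19 = 112
Fenby→Ash→Quarry→Cedar→North→Fenby: 25+10+8+29+18 = 90
Fenby→North→Cedar→Ash→Quarry→Fenby: 18+29+18+10+19 = 94
Fenby→North→Ash→Cedar→Quarry→Fenby: 18+31+18+8+19 = 94
The minimum is 78.
One optimal route: Fenby → Cedar → Quarry → Ash → North → Fenby (or its reverse).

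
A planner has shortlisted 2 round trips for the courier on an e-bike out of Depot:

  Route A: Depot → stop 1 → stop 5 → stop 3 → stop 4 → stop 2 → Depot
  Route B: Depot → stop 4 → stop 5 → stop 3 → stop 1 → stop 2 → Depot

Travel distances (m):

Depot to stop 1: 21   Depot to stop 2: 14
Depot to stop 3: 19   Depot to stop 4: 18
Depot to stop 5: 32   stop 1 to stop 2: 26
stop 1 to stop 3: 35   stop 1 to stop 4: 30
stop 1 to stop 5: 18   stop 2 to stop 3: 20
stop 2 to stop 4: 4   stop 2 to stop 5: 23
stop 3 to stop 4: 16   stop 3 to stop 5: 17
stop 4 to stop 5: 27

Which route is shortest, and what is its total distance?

90 m — Route A is the shortest.

Route A: 21 + 18 + 17 + 16 + 4 + 14 = 90
Route B: 18 + 27 + 17 + 35 + 26 + 14 = 137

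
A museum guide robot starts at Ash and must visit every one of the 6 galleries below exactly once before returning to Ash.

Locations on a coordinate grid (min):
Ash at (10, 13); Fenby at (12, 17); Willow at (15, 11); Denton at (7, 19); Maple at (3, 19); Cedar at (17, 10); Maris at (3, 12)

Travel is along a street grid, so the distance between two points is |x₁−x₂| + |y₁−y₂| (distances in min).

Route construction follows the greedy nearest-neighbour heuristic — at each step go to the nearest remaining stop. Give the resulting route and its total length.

50 min along Ash → Fenby → Denton → Maple → Maris → Willow → Cedar → Ash.

At Ash the remaining stops are Fenby 6, Willow 7, Maris 8, Denton 9, Cedar 10, Maple 13; go to Fenby.
At Fenby the remaining stops are Denton 7, Willow 9, Maple 11, Cedar 12, Maris 14; go to Denton.
At Denton the remaining stops are Maple 4, Maris 11, Willow 16, Cedar 19; go to Maple.
At Maple the remaining stops are Maris 7, Willow 20, Cedar 23; go to Maris.
At Maris the remaining stops are Willow 13, Cedar 16; go to Willow.
At Willow the remaining stops are Cedar 3; go to Cedar.
Return Cedar→Ash: 10.
Total = 6 + 7 + 4 + 7 + 13 + 3 + 10 = 50.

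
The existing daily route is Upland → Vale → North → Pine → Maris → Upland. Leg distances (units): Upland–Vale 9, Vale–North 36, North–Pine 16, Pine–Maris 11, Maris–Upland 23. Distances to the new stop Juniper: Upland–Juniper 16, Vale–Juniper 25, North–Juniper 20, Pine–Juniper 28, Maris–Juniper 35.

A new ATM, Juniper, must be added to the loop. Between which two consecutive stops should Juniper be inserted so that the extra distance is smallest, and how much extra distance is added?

Insertion cost between consecutive stops i–j is d(i,Juniper) + d(Juniper,j) − d(i,j):
  between Upland and Vale: 16 + 25 − 9 = 32
  between Vale and North: 25 + 20 − 36 = 9
  between North and Pine: 20 + 28 − 16 = 32
  between Pine and Maris: 28 + 35 − 11 = 52
  between Maris and Upland: 35 + 16 − 23 = 28
Cheapest insertion is between Vale and North, adding 9.
New total = 95 + 9 = 104.

Adding 9 by placing Juniper on the Vale–North leg.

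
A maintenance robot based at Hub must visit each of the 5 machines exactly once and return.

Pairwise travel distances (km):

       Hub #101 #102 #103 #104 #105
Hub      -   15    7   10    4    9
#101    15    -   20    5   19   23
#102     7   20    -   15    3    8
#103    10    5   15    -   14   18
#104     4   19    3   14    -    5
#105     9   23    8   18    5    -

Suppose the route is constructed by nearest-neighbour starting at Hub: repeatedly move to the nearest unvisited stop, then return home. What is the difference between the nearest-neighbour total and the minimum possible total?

1 km longer than the optimal tour.

From Hub: #104=4, #102=7, #105=9, #103=10, #101=15 → choose #104 (4).
From #104: #102=3, #105=5, #103=14, #101=19 → choose #102 (3).
From #102: #105=8, #103=15, #101=20 → choose #105 (8).
From #105: #103=18, #101=23 → choose #103 (18).
From #103: #101=5 → choose #101 (5).
NN route Hub → #104 → #102 → #105 → #103 → #101 → Hub costs 53.
Optimal: Hub → #101 → #103 → #102 → #104 → #105 → Hub costs 52 (by enumerating all 60 distinct tours).
Excess = 53 − 52 = 1.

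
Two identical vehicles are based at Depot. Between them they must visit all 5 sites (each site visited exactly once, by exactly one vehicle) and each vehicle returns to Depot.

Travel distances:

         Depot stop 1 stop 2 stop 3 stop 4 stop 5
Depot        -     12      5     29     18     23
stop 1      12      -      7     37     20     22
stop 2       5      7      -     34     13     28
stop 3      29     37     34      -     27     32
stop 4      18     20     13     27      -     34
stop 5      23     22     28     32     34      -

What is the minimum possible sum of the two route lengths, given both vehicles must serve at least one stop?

There are 2^4 − 1 = 15 ways to divide the 5 stops into two non-empty groups. For each, the best each vehicle can do is its own shortest tour through its group:
  {stop 1} + {stop 2, stop 3, stop 4, stop 5}: 24 + 100 = 124
  {stop 2} + {stop 1, stop 3, stop 4, stop 5}: 10 + 111 = 121
  {stop 1, stop 2} + {stop 3, stop 4, stop 5}: 24 + 100 = 124
  {stop 3} + {stop 1, stop 2, stop 4, stop 5}: 58 + 83 = 141
  {stop 1, stop 3} + {stop 2, stop 4, stop 5}: 78 + 75 = 153
  {stop 2, stop 3} + {stop 1, stop 4, stop 5}: 68 + 83 = 151
  … (15 splits in total)
Best: vehicle 1 Depot → stop 2 → Depot = 10; vehicle 2 Depot → stop 1 → stop 5 → stop 3 → stop 4 → Depot = 111; combined 121.

Minimum combined distance: 121.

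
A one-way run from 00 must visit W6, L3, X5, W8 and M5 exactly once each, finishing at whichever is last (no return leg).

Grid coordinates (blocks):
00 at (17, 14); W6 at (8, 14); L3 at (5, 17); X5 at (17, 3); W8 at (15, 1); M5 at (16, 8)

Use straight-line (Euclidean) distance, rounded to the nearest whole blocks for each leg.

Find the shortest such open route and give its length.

33 blocks — the minimum one-way total.

There are 5! = 120 possible orderings.
00 → W6 → L3 → X5 → W8 → M5: 9+4+18+3+7 = 41
00 → W6 → L3 → X5 → M5 → W8: 9+4+18+5+7 = 43
00 → W6 → L3 → W8 → X5 → M5: 9+4+19+3+5 = 40
00 → W6 → L3 → W8 → M5 → X5: 9+4+19+7+5 = 44
00 → W6 → L3 → M5 → X5 → W8: 9+4+14+5+3 = 35
00 → W6 → L3 → M5 → W8 → X5: 9+4+14+7+3 = 37
00 → W6 → X5 → L3 → W8 → M5: 9+14+18+19+7 = 67
00 → W6 → X5 → L3 → M5 → W8: 9+14+18+14+7 = 62
00 → W6 → X5 → W8 → L3 → M5: 9+14+3+19+14 = 59
00 → W6 → X5 → W8 → M5 → L3: 9+14+3+7+14 = 47
00 → W6 → X5 → M5 → L3 → W8: 9+14+5+14+19 = 61
00 → W6 → X5 → M5 → W8 → L3: 9+14+5+7+19 = 54
00 → W6 → W8 → L3 → X5 → M5: 9+15+19+18+5 = 66
00 → W6 → W8 → L3 → M5 → X5: 9+15+19+14+5 = 62
… (106 more)
00 → M5 → X5 → W8 → W6 → L3: 6+5+3+15+4 = 33  ← best
The minimum is 33.
One shortest path: 00 → M5 → X5 → W8 → W6 → L3.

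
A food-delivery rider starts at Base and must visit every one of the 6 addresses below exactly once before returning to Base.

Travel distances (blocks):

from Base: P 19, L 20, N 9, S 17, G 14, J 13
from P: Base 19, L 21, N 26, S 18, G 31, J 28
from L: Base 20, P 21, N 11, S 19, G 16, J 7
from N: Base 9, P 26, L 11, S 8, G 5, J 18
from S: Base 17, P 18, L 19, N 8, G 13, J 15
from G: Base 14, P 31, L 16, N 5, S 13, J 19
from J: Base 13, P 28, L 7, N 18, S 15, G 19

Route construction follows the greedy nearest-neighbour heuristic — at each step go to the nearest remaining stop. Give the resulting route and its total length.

Total distance 89 blocks via the nearest-neighbour route Base → N → G → S → J → L → P → Base.

Base → [N:9 / J:13 / G:14 / S:17 / P:19 / L:20] → N (9)
N → [G:5 / S:8 / L:11 / J:18 / P:26] → G (5)
G → [S:13 / L:16 / J:19 / P:31] → S (13)
S → [J:15 / P:18 / L:19] → J (15)
J → [L:7 / P:28] → L (7)
L → [P:21] → P (21)
Return P→Base: 19.
Total = 9 + 5 + 13 + 15 + 7 + 21 + 19 = 89.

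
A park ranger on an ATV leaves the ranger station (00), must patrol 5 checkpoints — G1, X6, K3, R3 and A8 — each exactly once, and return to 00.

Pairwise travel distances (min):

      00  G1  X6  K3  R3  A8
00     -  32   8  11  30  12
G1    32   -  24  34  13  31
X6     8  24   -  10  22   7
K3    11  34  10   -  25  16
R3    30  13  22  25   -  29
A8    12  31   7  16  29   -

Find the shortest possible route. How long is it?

Minimum total distance: 92 min.

There are 60 distinct closed tours to check (reversals are equivalent).
00-G1-X6-K3-R3-A8-00: 32+24+10+25+29+12 = 132
00-G1-X6-K3-A8-R3-00: 32+24+10+16+29+30 = 141
00-G1-X6-R3-K3-A8-00: 32+24+22+25+16+12 = 131
00-G1-X6-R3-A8-K3-00: 32+24+22+29+16+11 = 134
00-G1-X6-A8-K3-R3-00: 32+24+7+16+25+30 = 134
00-G1-X6-A8-R3-K3-00: 32+24+7+29+25+11 = 128
00-G1-K3-X6-R3-A8-00: 32+34+10+22+29+12 = 139
00-G1-K3-X6-A8-R3-00: 32+34+10+7+29+30 = 142
00-G1-K3-R3-X6-A8-00: 32+34+25+22+7+12 = 132
00-G1-K3-R3-A8-X6-00: 32+34+25+29+7+8 = 135
00-G1-K3-A8-X6-R3-00: 32+34+16+7+22+30 = 141
00-G1-K3-A8-R3-X6-00: 32+34+16+29+22+8 = 141
00-G1-R3-X6-K3-A8-00: 32+13+22+10+16+12 = 105
00-G1-R3-X6-A8-K3-00: 32+13+22+7+16+11 = 101
… (46 more)
00-K3-R3-G1-X6-A8-00: 11+25+13+24+7+12 = 92  ← best
The minimum is 92.
One optimal route: 00 → K3 → R3 → G1 → X6 → A8 → 00 (or its reverse).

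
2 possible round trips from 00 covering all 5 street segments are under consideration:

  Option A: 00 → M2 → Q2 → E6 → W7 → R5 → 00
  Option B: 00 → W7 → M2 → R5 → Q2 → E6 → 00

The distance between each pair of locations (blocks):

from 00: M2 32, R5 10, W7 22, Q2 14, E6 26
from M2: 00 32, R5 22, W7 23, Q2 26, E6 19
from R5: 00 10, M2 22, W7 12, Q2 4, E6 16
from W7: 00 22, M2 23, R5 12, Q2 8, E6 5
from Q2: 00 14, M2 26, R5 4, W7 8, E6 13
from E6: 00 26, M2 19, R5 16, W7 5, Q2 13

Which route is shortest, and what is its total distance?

Option A: 32 + 26 + 13 + 5 + 12 + 10 = 98
Option B: 22 + 23 + 22 + 4 + 13 + 26 = 110

Shortest is Option A, total 98 blocks.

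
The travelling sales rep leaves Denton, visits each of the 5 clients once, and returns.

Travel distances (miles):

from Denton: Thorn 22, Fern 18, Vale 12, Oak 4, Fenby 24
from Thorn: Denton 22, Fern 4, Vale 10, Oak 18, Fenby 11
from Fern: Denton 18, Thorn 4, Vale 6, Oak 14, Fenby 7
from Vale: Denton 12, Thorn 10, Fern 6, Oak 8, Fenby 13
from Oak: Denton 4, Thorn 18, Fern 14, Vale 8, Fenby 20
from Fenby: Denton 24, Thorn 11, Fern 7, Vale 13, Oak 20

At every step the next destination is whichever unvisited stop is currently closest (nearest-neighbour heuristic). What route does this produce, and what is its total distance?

57 miles along Denton → Oak → Vale → Fern → Thorn → Fenby → Denton.

Denton → [Oak:4 / Vale:12 / Fern:18 / Thorn:22 / Fenby:24] → Oak (4)
Oak → [Vale:8 / Fern:14 / Thorn:18 / Fenby:20] → Vale (8)
Vale → [Fern:6 / Thorn:10 / Fenby:13] → Fern (6)
Fern → [Thorn:4 / Fenby:7] → Thorn (4)
Thorn → [Fenby:11] → Fenby (11)
Return Fenby→Denton: 24.
Total = 4 + 8 + 6 + 4 + 11 + 24 = 57.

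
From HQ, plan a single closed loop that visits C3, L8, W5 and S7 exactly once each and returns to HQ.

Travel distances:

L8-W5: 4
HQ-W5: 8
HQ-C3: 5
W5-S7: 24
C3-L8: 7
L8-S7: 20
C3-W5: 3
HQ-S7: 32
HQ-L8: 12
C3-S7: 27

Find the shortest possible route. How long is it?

Shortest round trip = 64.

With 4 stops there are 4!/2 = 12 distinct round trips (a route and its reverse cost the same).
HQ → C3 → L8 → W5 → S7 → HQ: 5+7+4+24+32 = 72
HQ → C3 → L8 → S7 → W5 → HQ: 5+7+20+24+8 = 64
HQ → C3 → W5 → L8 → S7 → HQ: 5+3+4+20+32 = 64
HQ → C3 → W5 → S7 → L8 → HQ: 5+3+24+20+12 = 64
HQ → C3 → S7 → L8 → W5 → HQ: 5+27+20+4+8 = 64
HQ → C3 → S7 → W5 → L8 → HQ: 5+27+24+4+12 = 72
HQ → L8 → C3 → W5 → S7 → HQ: 12+7+3+24+32 = 78
HQ → L8 → C3 → S7 → W5 → HQ: 12+7+27+24+8 = 78
HQ → L8 → W5 → C3 → S7 → HQ: 12+4+3+27+32 = 78
HQ → L8 → S7 → C3 → W5 → HQ: 12+20+27+3+8 = 70
HQ → W5 → C3 → L8 → S7 → HQ: 8+3+7+20+32 = 70
HQ → W5 → L8 → C3 → S7 → HQ: 8+4+7+27+32 = 78
The minimum is 64.
One optimal route: HQ → C3 → L8 → S7 → W5 → HQ (or its reverse).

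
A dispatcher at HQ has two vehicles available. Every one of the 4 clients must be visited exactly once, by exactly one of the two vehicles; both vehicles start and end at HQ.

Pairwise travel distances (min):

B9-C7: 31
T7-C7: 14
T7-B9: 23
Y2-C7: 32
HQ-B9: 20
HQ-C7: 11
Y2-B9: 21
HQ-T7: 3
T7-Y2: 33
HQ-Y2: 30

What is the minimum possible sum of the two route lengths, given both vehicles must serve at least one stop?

Try each way of splitting the stops between the two vehicles (each non-empty) and, for each split, find the best tour for each vehicle:
  {T7} + {Y2, B9, C7}: 6 + 84 = 90
  {Y2} + {T7, B9, C7}: 60 + 68 = 128
  {T7, Y2} + {B9, C7}: 66 + 62 = 128
  {B9} + {T7, Y2, C7}: 40 + 79 = 119
  {T7, B9} + {Y2, C7}: 46 + 73 = 119
  {Y2, B9} + {T7, C7}: 71 + 28 = 99
  … (7 splits in total)
Best: vehicle 1 HQ → T7 → HQ = 6; vehicle 2 HQ → B9 → Y2 → C7 → HQ = 84; combined 90.

90 min — the smallest possible combined total.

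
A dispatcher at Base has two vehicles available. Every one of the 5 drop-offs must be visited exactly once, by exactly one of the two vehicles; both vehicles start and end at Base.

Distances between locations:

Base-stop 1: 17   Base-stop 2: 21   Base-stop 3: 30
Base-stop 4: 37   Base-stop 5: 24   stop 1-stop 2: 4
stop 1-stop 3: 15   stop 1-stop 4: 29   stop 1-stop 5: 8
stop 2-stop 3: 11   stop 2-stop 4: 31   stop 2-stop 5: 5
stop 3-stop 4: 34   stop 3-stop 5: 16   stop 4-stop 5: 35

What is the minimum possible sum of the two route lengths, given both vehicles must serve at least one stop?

There are 2^4 − 1 = 15 ways to divide the 5 stops into two non-empty groups. For each, the best each vehicle can do is its own shortest tour through its group:
  {stop 1} + {stop 2, stop 3, stop 4, stop 5}: 34 + 111 = 145
  {stop 2} + {stop 1, stop 3, stop 4, stop 5}: 42 + 112 = 154
  {stop 1, stop 2} + {stop 3, stop 4, stop 5}: 42 + 111 = 153
  {stop 3} + {stop 1, stop 2, stop 4, stop 5}: 60 + 98 = 158
  {stop 1, stop 3} + {stop 2, stop 4, stop 5}: 62 + 97 = 159
  {stop 2, stop 3} + {stop 1, stop 4, stop 5}: 62 + 97 = 159
  … (15 splits in total)
Best: vehicle 1 Base → stop 1 → Base = 34; vehicle 2 Base → stop 4 → stop 3 → stop 2 → stop 5 → Base = 111; combined 145.

145 — the smallest possible combined total.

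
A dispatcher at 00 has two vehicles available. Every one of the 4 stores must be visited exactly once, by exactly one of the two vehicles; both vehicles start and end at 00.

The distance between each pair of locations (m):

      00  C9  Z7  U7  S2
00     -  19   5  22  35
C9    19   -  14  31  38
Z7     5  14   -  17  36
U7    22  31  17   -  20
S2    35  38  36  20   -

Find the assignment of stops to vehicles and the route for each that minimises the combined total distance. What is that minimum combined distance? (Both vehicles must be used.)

Try each way of splitting the stops between the two vehicles (each non-empty) and, for each split, find the best tour for each vehicle:
  {C9} + {Z7, U7, S2}: 38 + 77 = 115
  {Z7} + {C9, U7, S2}: 10 + 99 = 109
  {C9, Z7} + {U7, S2}: 38 + 77 = 115
  {U7} + {C9, Z7, S2}: 44 + 92 = 136
  {C9, U7} + {Z7, S2}: 72 + 76 = 148
  {Z7, U7} + {C9, S2}: 44 + 92 = 136
  … (7 splits in total)
Best: vehicle 1 00 → Z7 → 00 = 10; vehicle 2 00 → C9 → S2 → U7 → 00 = 99; combined 109.

Minimum combined distance: 109 m.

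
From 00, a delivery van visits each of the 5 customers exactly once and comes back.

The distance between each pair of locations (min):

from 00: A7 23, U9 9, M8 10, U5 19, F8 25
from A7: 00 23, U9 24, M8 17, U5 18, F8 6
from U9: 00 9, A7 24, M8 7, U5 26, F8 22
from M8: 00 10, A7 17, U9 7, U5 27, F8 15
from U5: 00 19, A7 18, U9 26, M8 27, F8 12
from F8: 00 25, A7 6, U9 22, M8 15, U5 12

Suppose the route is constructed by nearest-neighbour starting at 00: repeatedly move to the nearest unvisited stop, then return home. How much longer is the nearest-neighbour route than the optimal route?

Excess over optimum: 4 min.

From 00: U9=9, M8=10, U5=19, A7=23, F8=25 → choose U9 (9).
From U9: M8=7, F8=22, A7=24, U5=26 → choose M8 (7).
From M8: F8=15, A7=17, U5=27 → choose F8 (15).
From F8: A7=6, U5=12 → choose A7 (6).
From A7: U5=18 → choose U5 (18).
NN route 00 → U9 → M8 → F8 → A7 → U5 → 00 costs 74.
Optimal: 00 → U9 → M8 → A7 → F8 → U5 → 00 costs 70 (by enumerating all 60 distinct tours).
Excess = 74 − 70 = 4.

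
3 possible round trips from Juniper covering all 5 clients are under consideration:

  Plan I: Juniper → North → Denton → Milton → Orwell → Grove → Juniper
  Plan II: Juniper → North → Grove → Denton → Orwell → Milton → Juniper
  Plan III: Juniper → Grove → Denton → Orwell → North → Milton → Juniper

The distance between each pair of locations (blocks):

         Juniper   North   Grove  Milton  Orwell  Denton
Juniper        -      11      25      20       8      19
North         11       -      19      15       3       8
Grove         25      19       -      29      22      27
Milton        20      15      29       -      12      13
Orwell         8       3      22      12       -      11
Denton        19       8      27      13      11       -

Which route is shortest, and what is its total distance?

91 blocks — Plan I is the shortest.

Plan I: 11 + 8 + 13 + 12 + 22 + 25 = 91
Plan II: 11 + 19 + 27 + 11 + 12 + 20 = 100
Plan III: 25 + 27 + 11 + 3 + 15 + 20 = 101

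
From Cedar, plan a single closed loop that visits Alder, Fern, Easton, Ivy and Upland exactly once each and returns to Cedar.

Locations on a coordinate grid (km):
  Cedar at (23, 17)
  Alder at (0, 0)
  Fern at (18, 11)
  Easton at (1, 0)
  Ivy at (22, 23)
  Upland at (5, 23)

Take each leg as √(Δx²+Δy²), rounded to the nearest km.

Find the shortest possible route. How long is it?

Cedar → Alder → Fern → Easton → Ivy → Upland → Cedar: 29+21+20+31+17+19 = 137
Cedar → Alder → Fern → Easton → Upland → Ivy → Cedar: 29+21+20+23+17+6 = 116
Cedar → Alder → Fern → Ivy → Easton → Upland → Cedar: 29+21+13+31+23+19 = 136
Cedar → Alder → Fern → Ivy → Upland → Easton → Cedar: 29+21+13+17+23+28 = 131
Cedar → Alder → Fern → Upland → Easton → Ivy → Cedar: 29+21+18+23+31+6 = 128
Cedar → Alder → Fern → Upland → Ivy → Easton → Cedar: 29+21+18+17+31+28 = 144
Cedar → Alder → Easton → Fern → Ivy → Upland → Cedar: 29+1+20+13+17+19 = 99
Cedar → Alder → Easton → Fern → Upland → Ivy → Cedar: 29+1+20+18+17+6 = 91
Cedar → Alder → Easton → Ivy → Fern → Upland → Cedar: 29+1+31+13+18+19 = 111
Cedar → Alder → Easton → Ivy → Upland → Fern → Cedar: 29+1+31+17+18+8 = 104
Cedar → Alder → Easton → Upland → Fern → Ivy → Cedar: 29+1+23+18+13+6 = 90
Cedar → Alder → Easton → Upland → Ivy → Fern → Cedar: 29+1+23+17+13+8 = 91
Cedar → Alder → Ivy → Fern → Easton → Upland → Cedar: 29+32+13+20+23+19 = 136
Cedar → Alder → Ivy → Fern → Upland → Easton → Cedar: 29+32+13+18+23+28 = 143
… (46 more)
Cedar → Fern → Alder → Easton → Upland → Ivy → Cedar: 8+21+1+23+17+6 = 76  ← best
The minimum is 76.
One optimal route: Cedar → Fern → Alder → Easton → Upland → Ivy → Cedar (or its reverse).

76 km — the shortest possible round trip.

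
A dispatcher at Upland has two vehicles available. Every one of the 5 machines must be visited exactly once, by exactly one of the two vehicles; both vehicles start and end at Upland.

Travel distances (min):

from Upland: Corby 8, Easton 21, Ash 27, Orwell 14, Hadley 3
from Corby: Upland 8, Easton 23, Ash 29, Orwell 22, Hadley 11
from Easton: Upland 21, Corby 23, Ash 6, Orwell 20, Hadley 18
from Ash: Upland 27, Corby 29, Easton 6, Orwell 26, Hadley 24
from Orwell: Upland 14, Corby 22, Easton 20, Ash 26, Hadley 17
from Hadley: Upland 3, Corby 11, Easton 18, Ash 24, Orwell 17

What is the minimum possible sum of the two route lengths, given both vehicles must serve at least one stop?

Minimum combined distance: 83 min.

Try each way of splitting the stops between the two vehicles (each non-empty) and, for each split, find the best tour for each vehicle:
  {Corby} + {Easton, Ash, Orwell, Hadley}: 16 + 67 = 83
  {Easton} + {Corby, Ash, Orwell, Hadley}: 42 + 83 = 125
  {Corby, Easton} + {Ash, Orwell, Hadley}: 52 + 67 = 119
  {Ash} + {Corby, Easton, Orwell, Hadley}: 54 + 71 = 125
  {Corby, Ash} + {Easton, Orwell, Hadley}: 64 + 55 = 119
  {Easton, Ash} + {Corby, Orwell, Hadley}: 54 + 50 = 104
  … (15 splits in total)
Best: vehicle 1 Upland → Corby → Upland = 16; vehicle 2 Upland → Orwell → Easton → Ash → Hadley → Upland = 67; combined 83.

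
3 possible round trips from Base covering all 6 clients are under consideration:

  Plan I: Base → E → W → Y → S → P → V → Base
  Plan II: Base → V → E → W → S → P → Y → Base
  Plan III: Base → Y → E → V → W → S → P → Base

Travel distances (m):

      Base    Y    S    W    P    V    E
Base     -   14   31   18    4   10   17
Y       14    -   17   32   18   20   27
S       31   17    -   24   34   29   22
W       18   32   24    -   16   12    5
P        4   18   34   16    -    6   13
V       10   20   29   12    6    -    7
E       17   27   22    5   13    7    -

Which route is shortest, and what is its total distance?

Plan I: 17 + 5 + 32 + 17 + 34 + 6 + 10 = 121
Plan II: 10 + 7 + 5 + 24 + 34 + 18 + 14 = 112
Plan III: 14 + 27 + 7 + 12 + 24 + 34 + 4 = 122

Shortest is Plan II, total 112 m.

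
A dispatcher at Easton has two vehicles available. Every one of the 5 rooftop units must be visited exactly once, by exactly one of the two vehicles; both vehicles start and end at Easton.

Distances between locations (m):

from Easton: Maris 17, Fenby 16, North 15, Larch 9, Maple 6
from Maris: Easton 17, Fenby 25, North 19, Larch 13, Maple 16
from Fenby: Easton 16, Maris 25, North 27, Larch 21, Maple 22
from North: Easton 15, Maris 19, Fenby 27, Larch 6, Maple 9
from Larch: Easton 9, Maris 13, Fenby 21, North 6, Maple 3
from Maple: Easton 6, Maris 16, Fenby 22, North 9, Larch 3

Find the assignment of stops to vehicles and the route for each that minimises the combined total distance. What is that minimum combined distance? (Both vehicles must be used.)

83 m — the smallest possible combined total.

Try each way of splitting the stops between the two vehicles (each non-empty) and, for each split, find the best tour for each vehicle:
  {Maris} + {Fenby, North, Larch, Maple}: 34 + 58 = 92
  {Fenby} + {Maris, North, Larch, Maple}: 32 + 51 = 83
  {Maris, Fenby} + {North, Larch, Maple}: 58 + 30 = 88
  {North} + {Maris, Fenby, Larch, Maple}: 30 + 63 = 93
  {Maris, North} + {Fenby, Larch, Maple}: 51 + 46 = 97
  {Fenby, North} + {Maris, Larch, Maple}: 58 + 39 = 97
  … (15 splits in total)
Best: vehicle 1 Easton → Fenby → Easton = 32; vehicle 2 Easton → Maris → North → Larch → Maple → Easton = 51; combined 83.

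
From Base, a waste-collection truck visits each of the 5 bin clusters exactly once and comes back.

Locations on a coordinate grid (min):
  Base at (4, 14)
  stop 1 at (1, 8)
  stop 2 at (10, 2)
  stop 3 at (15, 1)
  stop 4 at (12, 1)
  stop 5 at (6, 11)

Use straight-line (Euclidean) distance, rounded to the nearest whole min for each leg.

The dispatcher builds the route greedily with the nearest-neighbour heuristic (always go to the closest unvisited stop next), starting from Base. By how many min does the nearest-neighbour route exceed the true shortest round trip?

3 min longer than the optimal tour.

From Base: stop 5=4, stop 1=7, stop 2=13, stop 4=15, stop 3=17 → choose stop 5 (4).
From stop 5: stop 1=6, stop 2=10, stop 4=12, stop 3=13 → choose stop 1 (6).
From stop 1: stop 2=11, stop 4=13, stop 3=16 → choose stop 2 (11).
From stop 2: stop 4=2, stop 3=5 → choose stop 4 (2).
From stop 4: stop 3=3 → choose stop 3 (3).
NN route Base → stop 5 → stop 1 → stop 2 → stop 4 → stop 3 → Base costs 43.
Optimal: Base → stop 1 → stop 2 → stop 4 → stop 3 → stop 5 → Base costs 40 (by enumerating all 60 distinct tours).
Excess = 43 − 40 = 3.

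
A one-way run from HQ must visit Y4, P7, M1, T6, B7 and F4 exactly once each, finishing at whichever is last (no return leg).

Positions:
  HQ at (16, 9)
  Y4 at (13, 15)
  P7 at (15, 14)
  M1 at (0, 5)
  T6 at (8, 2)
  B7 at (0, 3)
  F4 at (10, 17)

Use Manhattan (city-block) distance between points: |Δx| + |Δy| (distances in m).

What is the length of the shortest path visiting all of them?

Minimum one-way distance = 42 m.

There are 6! = 720 possible orderings.
HQ - Y4 - P7 - M1 - T6 - B7 - F4: 9+3+24+11+9+24 = 80
HQ - Y4 - P7 - M1 - T6 - F4 - B7: 9+3+24+11+17+24 = 88
HQ - Y4 - P7 - M1 - B7 - T6 - F4: 9+3+24+2+9+17 = 64
HQ - Y4 - P7 - M1 - B7 - F4 - T6: 9+3+24+2+24+17 = 79
HQ - Y4 - P7 - M1 - F4 - T6 - B7: 9+3+24+22+17+9 = 84
HQ - Y4 - P7 - M1 - F4 - B7 - T6: 9+3+24+22+24+9 = 91
HQ - Y4 - P7 - T6 - M1 - B7 - F4: 9+3+19+11+2+24 = 68
HQ - Y4 - P7 - T6 - M1 - F4 - B7: 9+3+19+11+22+24 = 88
… (712 more)
HQ - P7 - Y4 - F4 - T6 - B7 - M1: 6+3+5+17+9+2 = 42  ← best
The minimum is 42.
One shortest path: HQ → P7 → Y4 → F4 → T6 → B7 → M1.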